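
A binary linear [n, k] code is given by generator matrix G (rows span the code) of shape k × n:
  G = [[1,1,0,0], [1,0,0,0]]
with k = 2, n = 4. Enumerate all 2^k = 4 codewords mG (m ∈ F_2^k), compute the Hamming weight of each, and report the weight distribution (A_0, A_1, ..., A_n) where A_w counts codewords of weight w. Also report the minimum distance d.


Weight distribution: A_0 = 1, A_1 = 2, A_2 = 1. Minimum distance d = 1.

Enumerate all 2^2 = 4 messages m ∈ F_2^2.
For each, compute codeword c = mG in F_2^4, then tally its weight.
  m = 00 → c = 0000, weight = 0.
  m = 10 → c = 1100, weight = 2.
  m = 01 → c = 1000, weight = 1.
  m = 11 → c = 0100, weight = 1.
Tally weights:
  weight 0: 1 codewords.
  weight 1: 2 codewords.
  weight 2: 1 codewords.
Minimum distance d = smallest w > 0 with A_w > 0 = 1.
Sanity: Σ A_w = 4 = 2^2 = 4 ✓.


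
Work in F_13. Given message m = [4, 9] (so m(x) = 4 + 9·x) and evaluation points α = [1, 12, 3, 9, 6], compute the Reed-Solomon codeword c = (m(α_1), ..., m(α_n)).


c = [0, 8, 5, 7, 6]

Message polynomial: m(x) = 4 + 9·x (mod 13).
For each evaluation point α_i, compute m(α_i) mod 13:
  α_1 = 1: Horner steps 9 → 0, so m(1) = 0.
  α_2 = 12: Horner steps 9 → 8, so m(12) = 8.
  α_3 = 3: Horner steps 9 → 5, so m(3) = 5.
  α_4 = 9: Horner steps 9 → 7, so m(9) = 7.
  α_5 = 6: Horner steps 9 → 6, so m(6) = 6.
Codeword c = [0, 8, 5, 7, 6] ∈ F_13^5.


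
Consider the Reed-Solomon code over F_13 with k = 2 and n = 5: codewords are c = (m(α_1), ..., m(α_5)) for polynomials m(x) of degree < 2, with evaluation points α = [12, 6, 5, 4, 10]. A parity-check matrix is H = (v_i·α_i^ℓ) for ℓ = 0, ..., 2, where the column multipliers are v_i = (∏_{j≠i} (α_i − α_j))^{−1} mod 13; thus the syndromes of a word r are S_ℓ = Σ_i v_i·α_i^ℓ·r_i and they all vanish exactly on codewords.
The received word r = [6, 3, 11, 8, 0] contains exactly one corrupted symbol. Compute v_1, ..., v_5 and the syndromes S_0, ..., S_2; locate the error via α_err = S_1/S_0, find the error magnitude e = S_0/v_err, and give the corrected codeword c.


S = (6, 10, 8), error at position 2, error magnitude e = 2, c = [6, 1, 11, 8, 0].

Step 1: column multipliers v_i = (∏_{j≠i}(α_i − α_j))^{−1} mod 13.
  i = 1 (α = 12): (12−6)(12−5)(12−4)(12−10) = 6·7·8·2 = 672 ≡ 9, so v_1 = 9^{−1} = 3 (mod 13).
  i = 2 (α = 6): (6−12)(6−5)(6−4)(6−10) = (−6)·1·2·(−4) = 48 ≡ 9, so v_2 = 9^{−1} = 3 (mod 13).
  i = 3 (α = 5): (5−12)(5−6)(5−4)(5−10) = (−7)·(−1)·1·(−5) = −35 ≡ 4, so v_3 = 4^{−1} = 10 (mod 13).
  i = 4 (α = 4): (4−12)(4−6)(4−5)(4−10) = (−8)·(−2)·(−1)·(−6) = 96 ≡ 5, so v_4 = 5^{−1} = 8 (mod 13).
  i = 5 (α = 10): (10−12)(10−6)(10−5)(10−4) = (−2)·4·5·6 = −240 ≡ 7, so v_5 = 7^{−1} = 2 (mod 13).
  v = [3, 3, 10, 8, 2].
Step 2: syndromes of r = [6, 3, 11, 8, 0] (all sums mod 13).
  S_0 = Σ v_i r_i = 3·6 + 3·3 + 10·11 + 8·8 + 2·0 = 201 ≡ 6.
  S_1 = Σ v_i α_i r_i = 3·12·6 + 3·6·3 + 10·5·11 + 8·4·8 + 2·10·0 = 1076 ≡ 10.
  α_i^2 mod 13 = [1, 10, 12, 3, 9].
  S_2 = Σ v_i α_i^2 r_i = 3·1·6 + 3·10·3 + 10·12·11 + 8·3·8 + 2·9·0 = 1620 ≡ 8.
  S = (6, 10, 8) ≠ 0, so r is not a codeword (an error is present).
Step 3: locate the error. For a single error e at position i, S_ℓ = v_i·e·α_i^ℓ, so α_err = S_1/S_0.
  S_0^{−1} = 6^{−1} = 11 (mod 13), so α_err = 10·11 = 110 ≡ 6 = α_2. Error position i = 2.
  Consistency check: S_2/S_1 = 8·4 = 32 ≡ 6 = α_err ✓ (single-error assumption holds).
Step 4: error magnitude e = S_0/v_2 = S_0·∏_{j≠2}(α_2 − α_j) = 6·9 = 54 ≡ 2 (mod 13).
Step 5: correct position 2: c_2 = r_2 − e = 3 − 2 ≡ 1 (mod 13). Hence c = [6, 1, 11, 8, 0].
  Check: interpolating c through the α_i gives m(x) = 9 + 3·x (degree < 2) with m(α_i) = c_i for every i, so c is indeed a codeword.


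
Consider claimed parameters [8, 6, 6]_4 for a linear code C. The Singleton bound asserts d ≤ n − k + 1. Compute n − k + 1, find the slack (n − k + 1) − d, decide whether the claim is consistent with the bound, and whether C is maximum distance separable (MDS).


Singleton RHS = n − k + 1 = 3, slack = -3, bound violated (no such code; not MDS).

Singleton bound: d ≤ n − k + 1.
Here n = 8, k = 6, so n − k + 1 = 3.
Given d = 6, check d ≤ 3: NO.
Slack = (n − k + 1) − d = -3.
The slack is negative: d = 6 exceeds n − k + 1 = 3 by 3, so the Singleton bound is violated and no linear [8, 6, 6]_4 code can exist. In particular it is not MDS (MDS requires d = n − k + 1 exactly).
Description: the claimed parameters are [8, 6, 6]_4; such a code would be impossible (violates the Singleton bound).


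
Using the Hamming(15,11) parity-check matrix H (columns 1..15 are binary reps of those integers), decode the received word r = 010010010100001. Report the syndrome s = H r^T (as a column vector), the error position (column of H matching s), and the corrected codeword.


s = (1, 0, 1, 0)^T, error position = 10, corrected codeword c = 010010010000001

Compute s = H r^T mod 2 one row at a time:
  s_1 = 1 + 0 + 1 + 0 + 0 + 0 + 0 + 1 = 3 ≡ 1 (mod 2).
  s_2 = 0 + 1 + 0 + 0 + 0 + 0 + 0 + 1 = 2 ≡ 0 (mod 2).
  s_3 = 1 + 0 + 0 + 0 + 1 + 0 + 0 + 1 = 3 ≡ 1 (mod 2).
  s_4 = 0 + 0 + 1 + 0 + 0 + 0 + 0 + 1 = 2 ≡ 0 (mod 2).
s = (1, 0, 1, 0)^T — this equals column 10 of H (binary 1010), so error is at position 10.
Correct: flip bit 10 of r = 010010010100001 to get c = 010010010000001.


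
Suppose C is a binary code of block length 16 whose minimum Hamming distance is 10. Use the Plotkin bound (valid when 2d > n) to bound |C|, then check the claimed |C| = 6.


Plotkin bound M ≤ 4; given |C| = 6 > bound (violated).

Check applicability: 2d = 20, n = 16.
2d − n = 4 > 0, so Plotkin applies.
Compute d/(2d−n) = 10/4 ≈ 2.5000.
⌊d/(2d−n)⌋ = 2.
Plotkin bound: M ≤ 2·2 = 4.
Given |C| = 6, check: VIOLATED.
This |C| is above the Plotkin bound, so no binary code with n = 16, d = 10 and 6 codewords exists.


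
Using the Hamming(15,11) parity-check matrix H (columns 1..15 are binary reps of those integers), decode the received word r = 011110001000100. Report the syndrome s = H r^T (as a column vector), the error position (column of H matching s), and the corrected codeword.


s = (0, 1, 0, 0)^T, error position = 4, corrected codeword c = 011010001000100

Compute s = H r^T mod 2 one row at a time:
  s_1 = 0 + 1 + 0 + 0 + 0 + 1 + 0 + 0 = 2 ≡ 0 (mod 2).
  s_2 = 1 + 1 + 0 + 0 + 0 + 1 + 0 + 0 = 3 ≡ 1 (mod 2).
  s_3 = 1 + 1 + 0 + 0 + 0 + 0 + 0 + 0 = 2 ≡ 0 (mod 2).
  s_4 = 0 + 1 + 1 + 0 + 1 + 0 + 1 + 0 = 4 ≡ 0 (mod 2).
s = (0, 1, 0, 0)^T — this equals column 4 of H (binary 0100), so error is at position 4.
Correct: flip bit 4 of r = 011110001000100 to get c = 011010001000100.


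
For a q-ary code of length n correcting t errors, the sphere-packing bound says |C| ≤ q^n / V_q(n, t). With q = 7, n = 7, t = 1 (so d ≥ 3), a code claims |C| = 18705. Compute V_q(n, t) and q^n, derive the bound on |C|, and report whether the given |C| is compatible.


V_q(n, t) = 43, q^n = 823543, Hamming bound = 19152, |C| = 18705 ≤ bound (satisfied).

Step 1: Compute V_q(n, t) = Σ_{j=0}^1 C(n, j) (q−1)^j.
  j = 0: C(7,0)·(6)^0 = 1·1 = 1.
  j = 1: C(7,1)·(6)^1 = 7·6 = 42.
  V_q(n, t) = 1 + 42 = 43.
Step 2: q^n = 7^7 = 823543.
Step 3: Hamming bound ⌊q^n / V_q(n,t)⌋ = ⌊823543/43⌋ = 19152.
Step 4: Compare |C| = 18705 to 19152: satisfied.
The claimed |C| lies below the Hamming bound.


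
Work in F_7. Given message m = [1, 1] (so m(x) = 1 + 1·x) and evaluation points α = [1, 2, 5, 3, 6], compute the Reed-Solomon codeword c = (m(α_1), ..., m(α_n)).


c = [2, 3, 6, 4, 0]

Message polynomial: m(x) = 1 + 1·x (mod 7).
For each evaluation point α_i, compute m(α_i) mod 7:
  α_1 = 1: Horner steps 1 → 2, so m(1) = 2.
  α_2 = 2: Horner steps 1 → 3, so m(2) = 3.
  α_3 = 5: Horner steps 1 → 6, so m(5) = 6.
  α_4 = 3: Horner steps 1 → 4, so m(3) = 4.
  α_5 = 6: Horner steps 1 → 0, so m(6) = 0.
Codeword c = [2, 3, 6, 4, 0] ∈ F_7^5.


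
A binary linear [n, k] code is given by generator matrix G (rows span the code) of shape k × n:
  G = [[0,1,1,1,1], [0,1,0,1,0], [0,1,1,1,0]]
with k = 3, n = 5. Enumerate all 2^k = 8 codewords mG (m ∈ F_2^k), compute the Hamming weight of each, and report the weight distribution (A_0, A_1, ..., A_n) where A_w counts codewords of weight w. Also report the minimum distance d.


Weight distribution: A_0 = 1, A_1 = 2, A_2 = 2, A_3 = 2, A_4 = 1. Minimum distance d = 1.

Enumerate all 2^3 = 8 messages m ∈ F_2^3.
For each, compute codeword c = mG in F_2^5, then tally its weight.
  m = 000 → c = 00000, weight = 0.
  m = 100 → c = 01111, weight = 4.
  m = 010 → c = 01010, weight = 2.
  m = 110 → c = 00101, weight = 2.
  m = 001 → c = 01110, weight = 3.
  m = 101 → c = 00001, weight = 1.
  m = 011 → c = 00100, weight = 1.
  m = 111 → c = 01011, weight = 3.
Tally weights:
  weight 0: 1 codewords.
  weight 1: 2 codewords.
  weight 2: 2 codewords.
  weight 3: 2 codewords.
  weight 4: 1 codewords.
Minimum distance d = smallest w > 0 with A_w > 0 = 1.
Sanity: Σ A_w = 8 = 2^3 = 8 ✓.


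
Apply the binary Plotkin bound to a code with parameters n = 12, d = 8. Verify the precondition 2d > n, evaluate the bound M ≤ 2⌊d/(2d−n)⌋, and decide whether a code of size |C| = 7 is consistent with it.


Plotkin bound M ≤ 4; given |C| = 7 > bound (violated).

Check applicability: 2d = 16, n = 12.
2d − n = 4 > 0, so Plotkin applies.
Compute d/(2d−n) = 8/4 ≈ 2.0000.
⌊d/(2d−n)⌋ = 2.
Plotkin bound: M ≤ 2·2 = 4.
Given |C| = 7, check: VIOLATED.
This |C| is above the Plotkin bound, so no binary code with n = 12, d = 8 and 7 codewords exists.


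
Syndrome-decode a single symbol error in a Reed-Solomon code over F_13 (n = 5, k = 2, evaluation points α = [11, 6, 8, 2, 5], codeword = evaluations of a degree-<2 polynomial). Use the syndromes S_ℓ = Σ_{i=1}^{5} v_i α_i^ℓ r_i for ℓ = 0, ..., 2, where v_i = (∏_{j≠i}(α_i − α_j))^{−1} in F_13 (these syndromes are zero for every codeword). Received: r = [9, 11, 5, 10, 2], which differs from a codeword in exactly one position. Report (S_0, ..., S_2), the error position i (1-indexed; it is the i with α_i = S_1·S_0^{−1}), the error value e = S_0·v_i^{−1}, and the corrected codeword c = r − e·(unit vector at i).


S = (6, 4, 7), error at position 5, error magnitude e = 1, c = [9, 11, 5, 10, 1].

Step 1: column multipliers v_i = (∏_{j≠i}(α_i − α_j))^{−1} mod 13.
  i = 1 (α = 11): (11−6)(11−8)(11−2)(11−5) = 5·3·9·6 = 810 ≡ 4, so v_1 = 4^{−1} = 10 (mod 13).
  i = 2 (α = 6): (6−11)(6−8)(6−2)(6−5) = (−5)·(−2)·4·1 = 40 ≡ 1, so v_2 = 1^{−1} = 1 (mod 13).
  i = 3 (α = 8): (8−11)(8−6)(8−2)(8−5) = (−3)·2·6·3 = −108 ≡ 9, so v_3 = 9^{−1} = 3 (mod 13).
  i = 4 (α = 2): (2−11)(2−6)(2−8)(2−5) = (−9)·(−4)·(−6)·(−3) = 648 ≡ 11, so v_4 = 11^{−1} = 6 (mod 13).
  i = 5 (α = 5): (5−11)(5−6)(5−8)(5−2) = (−6)·(−1)·(−3)·3 = −54 ≡ 11, so v_5 = 11^{−1} = 6 (mod 13).
  v = [10, 1, 3, 6, 6].
Step 2: syndromes of r = [9, 11, 5, 10, 2] (all sums mod 13).
  S_0 = Σ v_i r_i = 10·9 + 1·11 + 3·5 + 6·10 + 6·2 = 188 ≡ 6.
  S_1 = Σ v_i α_i r_i = 10·11·9 + 1·6·11 + 3·8·5 + 6·2·10 + 6·5·2 = 1356 ≡ 4.
  α_i^2 mod 13 = [4, 10, 12, 4, 12].
  S_2 = Σ v_i α_i^2 r_i = 10·4·9 + 1·10·11 + 3·12·5 + 6·4·10 + 6·12·2 = 1034 ≡ 7.
  S = (6, 4, 7) ≠ 0, so r is not a codeword (an error is present).
Step 3: locate the error. For a single error e at position i, S_ℓ = v_i·e·α_i^ℓ, so α_err = S_1/S_0.
  S_0^{−1} = 6^{−1} = 11 (mod 13), so α_err = 4·11 = 44 ≡ 5 = α_5. Error position i = 5.
  Consistency check: S_2/S_1 = 7·10 = 70 ≡ 5 = α_err ✓ (single-error assumption holds).
Step 4: error magnitude e = S_0/v_5 = S_0·∏_{j≠5}(α_5 − α_j) = 6·11 = 66 ≡ 1 (mod 13).
Step 5: correct position 5: c_5 = r_5 − e = 2 − 1 ≡ 1 (mod 13). Hence c = [9, 11, 5, 10, 1].
  Check: interpolating c through the α_i gives m(x) = 3 + 10·x (degree < 2) with m(α_i) = c_i for every i, so c is indeed a codeword.


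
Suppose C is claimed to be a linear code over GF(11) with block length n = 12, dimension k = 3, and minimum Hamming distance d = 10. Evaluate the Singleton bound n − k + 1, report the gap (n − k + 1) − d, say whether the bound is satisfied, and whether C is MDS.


Singleton RHS = n − k + 1 = 10, slack = 0, bound satisfied, MDS.

Singleton bound: d ≤ n − k + 1.
Here n = 12, k = 3, so n − k + 1 = 10.
Given d = 10, check d ≤ 10: YES.
Slack = (n − k + 1) − d = 0.
The code is MDS (slack = 0).
Description: the claimed parameters are [12, 3, 10]_11; such a code would be MDS (meets Singleton bound).


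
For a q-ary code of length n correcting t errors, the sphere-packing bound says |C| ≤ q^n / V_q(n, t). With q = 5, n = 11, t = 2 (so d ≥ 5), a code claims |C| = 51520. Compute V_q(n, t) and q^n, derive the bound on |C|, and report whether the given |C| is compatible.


V_q(n, t) = 925, q^n = 48828125, Hamming bound = 52787, |C| = 51520 ≤ bound (satisfied).

Step 1: Compute V_q(n, t) = Σ_{j=0}^2 C(n, j) (q−1)^j.
  j = 0: C(11,0)·(4)^0 = 1·1 = 1.
  j = 1: C(11,1)·(4)^1 = 11·4 = 44.
  j = 2: C(11,2)·(4)^2 = 55·16 = 880.
  V_q(n, t) = 1 + 44 + 880 = 925.
Step 2: q^n = 5^11 = 48828125.
Step 3: Hamming bound ⌊q^n / V_q(n,t)⌋ = ⌊48828125/925⌋ = 52787.
Step 4: Compare |C| = 51520 to 52787: satisfied.
The claimed |C| lies below the Hamming bound.


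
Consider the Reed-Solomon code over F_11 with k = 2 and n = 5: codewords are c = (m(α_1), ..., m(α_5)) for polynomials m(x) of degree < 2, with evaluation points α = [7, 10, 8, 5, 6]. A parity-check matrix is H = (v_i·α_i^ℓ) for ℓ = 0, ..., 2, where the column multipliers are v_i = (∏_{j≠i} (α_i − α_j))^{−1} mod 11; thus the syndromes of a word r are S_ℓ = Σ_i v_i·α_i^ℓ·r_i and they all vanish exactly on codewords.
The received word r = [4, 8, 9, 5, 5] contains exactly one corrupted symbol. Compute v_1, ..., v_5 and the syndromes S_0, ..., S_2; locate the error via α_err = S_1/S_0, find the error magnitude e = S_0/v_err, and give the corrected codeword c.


S = (2, 1, 6), error at position 5, error magnitude e = 6, c = [4, 8, 9, 5, 10].

Step 1: column multipliers v_i = (∏_{j≠i}(α_i − α_j))^{−1} mod 11.
  i = 1 (α = 7): (7−10)(7−8)(7−5)(7−6) = (−3)·(−1)·2·1 = 6 ≡ 6, so v_1 = 6^{−1} = 2 (mod 11).
  i = 2 (α = 10): (10−7)(10−8)(10−5)(10−6) = 3·2·5·4 = 120 ≡ 10, so v_2 = 10^{−1} = 10 (mod 11).
  i = 3 (α = 8): (8−7)(8−10)(8−5)(8−6) = 1·(−2)·3·2 = −12 ≡ 10, so v_3 = 10^{−1} = 10 (mod 11).
  i = 4 (α = 5): (5−7)(5−10)(5−8)(5−6) = (−2)·(−5)·(−3)·(−1) = 30 ≡ 8, so v_4 = 8^{−1} = 7 (mod 11).
  i = 5 (α = 6): (6−7)(6−10)(6−8)(6−5) = (−1)·(−4)·(−2)·1 = −8 ≡ 3, so v_5 = 3^{−1} = 4 (mod 11).
  v = [2, 10, 10, 7, 4].
Step 2: syndromes of r = [4, 8, 9, 5, 5] (all sums mod 11).
  S_0 = Σ v_i r_i = 2·4 + 10·8 + 10·9 + 7·5 + 4·5 = 233 ≡ 2.
  S_1 = Σ v_i α_i r_i = 2·7·4 + 10·10·8 + 10·8·9 + 7·5·5 + 4·6·5 = 1871 ≡ 1.
  α_i^2 mod 11 = [5, 1, 9, 3, 3].
  S_2 = Σ v_i α_i^2 r_i = 2·5·4 + 10·1·8 + 10·9·9 + 7·3·5 + 4·3·5 = 1095 ≡ 6.
  S = (2, 1, 6) ≠ 0, so r is not a codeword (an error is present).
Step 3: locate the error. For a single error e at position i, S_ℓ = v_i·e·α_i^ℓ, so α_err = S_1/S_0.
  S_0^{−1} = 2^{−1} = 6 (mod 11), so α_err = 1·6 = 6 ≡ 6 = α_5. Error position i = 5.
  Consistency check: S_2/S_1 = 6·1 = 6 ≡ 6 = α_err ✓ (single-error assumption holds).
Step 4: error magnitude e = S_0/v_5 = S_0·∏_{j≠5}(α_5 − α_j) = 2·3 = 6 ≡ 6 (mod 11).
Step 5: correct position 5: c_5 = r_5 − e = 5 − 6 ≡ 10 (mod 11). Hence c = [4, 8, 9, 5, 10].
  Check: interpolating c through the α_i gives m(x) = 2 + 5·x (degree < 2) with m(α_i) = c_i for every i, so c is indeed a codeword.


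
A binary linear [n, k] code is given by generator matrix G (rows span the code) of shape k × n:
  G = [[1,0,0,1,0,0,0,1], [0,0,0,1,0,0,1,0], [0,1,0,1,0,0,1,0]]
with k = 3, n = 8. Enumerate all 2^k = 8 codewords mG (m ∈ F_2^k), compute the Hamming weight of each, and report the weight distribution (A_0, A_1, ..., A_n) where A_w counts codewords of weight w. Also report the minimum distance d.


Weight distribution: A_0 = 1, A_1 = 1, A_2 = 1, A_3 = 3, A_4 = 2. Minimum distance d = 1.

Enumerate all 2^3 = 8 messages m ∈ F_2^3.
For each, compute codeword c = mG in F_2^8, then tally its weight.
  m = 000 → c = 00000000, weight = 0.
  m = 100 → c = 10010001, weight = 3.
  m = 010 → c = 00010010, weight = 2.
  m = 110 → c = 10000011, weight = 3.
  m = 001 → c = 01010010, weight = 3.
  m = 101 → c = 11000011, weight = 4.
  m = 011 → c = 01000000, weight = 1.
  m = 111 → c = 11010001, weight = 4.
Tally weights:
  weight 0: 1 codewords.
  weight 1: 1 codewords.
  weight 2: 1 codewords.
  weight 3: 3 codewords.
  weight 4: 2 codewords.
Minimum distance d = smallest w > 0 with A_w > 0 = 1.
Sanity: Σ A_w = 8 = 2^3 = 8 ✓.


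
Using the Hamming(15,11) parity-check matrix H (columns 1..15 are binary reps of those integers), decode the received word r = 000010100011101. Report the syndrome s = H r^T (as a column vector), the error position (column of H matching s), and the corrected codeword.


s = (0, 1, 1, 1)^T, error position = 7, corrected codeword c = 000010000011101

Compute s = H r^T mod 2 one row at a time:
  s_1 = 0 + 0 + 0 + 1 + 1 + 1 + 0 + 1 = 4 ≡ 0 (mod 2).
  s_2 = 0 + 1 + 0 + 1 + 1 + 1 + 0 + 1 = 5 ≡ 1 (mod 2).
  s_3 = 0 + 0 + 0 + 1 + 0 + 1 + 0 + 1 = 3 ≡ 1 (mod 2).
  s_4 = 0 + 0 + 1 + 1 + 0 + 1 + 1 + 1 = 5 ≡ 1 (mod 2).
s = (0, 1, 1, 1)^T — this equals column 7 of H (binary 0111), so error is at position 7.
Correct: flip bit 7 of r = 000010100011101 to get c = 000010000011101.


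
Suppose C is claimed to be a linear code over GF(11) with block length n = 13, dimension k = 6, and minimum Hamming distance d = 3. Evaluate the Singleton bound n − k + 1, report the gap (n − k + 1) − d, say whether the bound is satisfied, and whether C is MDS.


Singleton RHS = n − k + 1 = 8, slack = 5, bound satisfied, not MDS.

Singleton bound: d ≤ n − k + 1.
Here n = 13, k = 6, so n − k + 1 = 8.
Given d = 3, check d ≤ 8: YES.
Slack = (n − k + 1) − d = 5.
The code is NOT MDS (slack = 5 > 0).
Description: the claimed parameters are [13, 6, 3]_11; such a code would be non-MDS.


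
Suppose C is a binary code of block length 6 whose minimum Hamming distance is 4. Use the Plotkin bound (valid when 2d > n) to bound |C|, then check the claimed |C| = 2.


Plotkin bound M ≤ 4; given |C| = 2 ≤ bound (satisfied).

Check applicability: 2d = 8, n = 6.
2d − n = 2 > 0, so Plotkin applies.
Compute d/(2d−n) = 4/2 ≈ 2.0000.
⌊d/(2d−n)⌋ = 2.
Plotkin bound: M ≤ 2·2 = 4.
Given |C| = 2, check: satisfied.
This |C| is below the Plotkin bound.


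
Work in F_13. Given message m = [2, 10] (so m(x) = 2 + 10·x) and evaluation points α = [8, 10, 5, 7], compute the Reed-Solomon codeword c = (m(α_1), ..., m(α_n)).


c = [4, 11, 0, 7]

Message polynomial: m(x) = 2 + 10·x (mod 13).
For each evaluation point α_i, compute m(α_i) mod 13:
  α_1 = 8: Horner steps 10 → 4, so m(8) = 4.
  α_2 = 10: Horner steps 10 → 11, so m(10) = 11.
  α_3 = 5: Horner steps 10 → 0, so m(5) = 0.
  α_4 = 7: Horner steps 10 → 7, so m(7) = 7.
Codeword c = [4, 11, 0, 7] ∈ F_13^4.


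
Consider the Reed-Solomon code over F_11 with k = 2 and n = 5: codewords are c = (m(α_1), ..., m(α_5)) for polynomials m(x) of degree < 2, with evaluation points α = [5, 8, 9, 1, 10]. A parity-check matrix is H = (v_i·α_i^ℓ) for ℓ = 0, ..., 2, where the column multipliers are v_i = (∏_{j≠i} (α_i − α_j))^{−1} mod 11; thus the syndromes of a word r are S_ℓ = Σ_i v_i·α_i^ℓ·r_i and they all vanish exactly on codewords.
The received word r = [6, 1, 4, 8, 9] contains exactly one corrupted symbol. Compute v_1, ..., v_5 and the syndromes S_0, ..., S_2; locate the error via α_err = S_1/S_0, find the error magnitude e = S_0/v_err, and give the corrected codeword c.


S = (10, 3, 2), error at position 2, error magnitude e = 2, c = [6, 10, 4, 8, 9].

Step 1: column multipliers v_i = (∏_{j≠i}(α_i − α_j))^{−1} mod 11.
  i = 1 (α = 5): (5−8)(5−9)(5−1)(5−10) = (−3)·(−4)·4·(−5) = −240 ≡ 2, so v_1 = 2^{−1} = 6 (mod 11).
  i = 2 (α = 8): (8−5)(8−9)(8−1)(8−10) = 3·(−1)·7·(−2) = 42 ≡ 9, so v_2 = 9^{−1} = 5 (mod 11).
  i = 3 (α = 9): (9−5)(9−8)(9−1)(9−10) = 4·1·8·(−1) = −32 ≡ 1, so v_3 = 1^{−1} = 1 (mod 11).
  i = 4 (α = 1): (1−5)(1−8)(1−9)(1−10) = (−4)·(−7)·(−8)·(−9) = 2016 ≡ 3, so v_4 = 3^{−1} = 4 (mod 11).
  i = 5 (α = 10): (10−5)(10−8)(10−9)(10−1) = 5·2·1·9 = 90 ≡ 2, so v_5 = 2^{−1} = 6 (mod 11).
  v = [6, 5, 1, 4, 6].
Step 2: syndromes of r = [6, 1, 4, 8, 9] (all sums mod 11).
  S_0 = Σ v_i r_i = 6·6 + 5·1 + 1·4 + 4·8 + 6·9 = 131 ≡ 10.
  S_1 = Σ v_i α_i r_i = 6·5·6 + 5·8·1 + 1·9·4 + 4·1·8 + 6·10·9 = 828 ≡ 3.
  α_i^2 mod 11 = [3, 9, 4, 1, 1].
  S_2 = Σ v_i α_i^2 r_i = 6·3·6 + 5·9·1 + 1·4·4 + 4·1·8 + 6·1·9 = 255 ≡ 2.
  S = (10, 3, 2) ≠ 0, so r is not a codeword (an error is present).
Step 3: locate the error. For a single error e at position i, S_ℓ = v_i·e·α_i^ℓ, so α_err = S_1/S_0.
  S_0^{−1} = 10^{−1} = 10 (mod 11), so α_err = 3·10 = 30 ≡ 8 = α_2. Error position i = 2.
  Consistency check: S_2/S_1 = 2·4 = 8 ≡ 8 = α_err ✓ (single-error assumption holds).
Step 4: error magnitude e = S_0/v_2 = S_0·∏_{j≠2}(α_2 − α_j) = 10·9 = 90 ≡ 2 (mod 11).
Step 5: correct position 2: c_2 = r_2 − e = 1 − 2 ≡ 10 (mod 11). Hence c = [6, 10, 4, 8, 9].
  Check: interpolating c through the α_i gives m(x) = 3 + 5·x (degree < 2) with m(α_i) = c_i for every i, so c is indeed a codeword.


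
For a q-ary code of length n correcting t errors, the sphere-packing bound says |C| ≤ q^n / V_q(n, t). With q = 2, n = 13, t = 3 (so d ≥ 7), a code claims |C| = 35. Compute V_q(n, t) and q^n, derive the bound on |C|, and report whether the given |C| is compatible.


V_q(n, t) = 378, q^n = 8192, Hamming bound = 21, |C| = 35 > bound (violated).

Step 1: Compute V_q(n, t) = Σ_{j=0}^3 C(n, j) (q−1)^j.
  j = 0: C(13,0)·(1)^0 = 1·1 = 1.
  j = 1: C(13,1)·(1)^1 = 13·1 = 13.
  j = 2: C(13,2)·(1)^2 = 78·1 = 78.
  j = 3: C(13,3)·(1)^3 = 286·1 = 286.
  V_q(n, t) = 1 + 13 + 78 + 286 = 378.
Step 2: q^n = 2^13 = 8192.
Step 3: Hamming bound ⌊q^n / V_q(n,t)⌋ = ⌊8192/378⌋ = 21.
Step 4: Compare |C| = 35 to 21: violated.
The claimed |C| lies above the Hamming bound, so no 2-ary code of length 13 with d ≥ 7 can have 35 codewords.


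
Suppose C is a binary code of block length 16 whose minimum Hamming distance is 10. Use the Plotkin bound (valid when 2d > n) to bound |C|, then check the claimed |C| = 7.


Plotkin bound M ≤ 4; given |C| = 7 > bound (violated).

Check applicability: 2d = 20, n = 16.
2d − n = 4 > 0, so Plotkin applies.
Compute d/(2d−n) = 10/4 ≈ 2.5000.
⌊d/(2d−n)⌋ = 2.
Plotkin bound: M ≤ 2·2 = 4.
Given |C| = 7, check: VIOLATED.
This |C| is above the Plotkin bound, so no binary code with n = 16, d = 10 and 7 codewords exists.


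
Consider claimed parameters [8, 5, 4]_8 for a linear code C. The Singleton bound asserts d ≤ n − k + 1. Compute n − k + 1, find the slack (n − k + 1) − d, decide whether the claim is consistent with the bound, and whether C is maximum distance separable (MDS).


Singleton RHS = n − k + 1 = 4, slack = 0, bound satisfied, MDS.

Singleton bound: d ≤ n − k + 1.
Here n = 8, k = 5, so n − k + 1 = 4.
Given d = 4, check d ≤ 4: YES.
Slack = (n − k + 1) − d = 0.
The code is MDS (slack = 0).
Description: the claimed parameters are [8, 5, 4]_8; such a code would be MDS (meets Singleton bound).


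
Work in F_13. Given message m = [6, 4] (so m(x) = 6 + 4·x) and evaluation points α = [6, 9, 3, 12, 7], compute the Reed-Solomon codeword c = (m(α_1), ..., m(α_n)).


c = [4, 3, 5, 2, 8]

Message polynomial: m(x) = 6 + 4·x (mod 13).
For each evaluation point α_i, compute m(α_i) mod 13:
  α_1 = 6: Horner steps 4 → 4, so m(6) = 4.
  α_2 = 9: Horner steps 4 → 3, so m(9) = 3.
  α_3 = 3: Horner steps 4 → 5, so m(3) = 5.
  α_4 = 12: Horner steps 4 → 2, so m(12) = 2.
  α_5 = 7: Horner steps 4 → 8, so m(7) = 8.
Codeword c = [4, 3, 5, 2, 8] ∈ F_13^5.


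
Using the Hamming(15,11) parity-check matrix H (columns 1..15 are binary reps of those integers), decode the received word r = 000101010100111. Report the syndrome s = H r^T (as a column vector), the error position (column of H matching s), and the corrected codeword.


s = (1, 1, 0, 0)^T, error position = 12, corrected codeword c = 000101010101111

Compute s = H r^T mod 2 one row at a time:
  s_1 = 1 + 0 + 1 + 0 + 0 + 1 + 1 + 1 = 5 ≡ 1 (mod 2).
  s_2 = 1 + 0 + 1 + 0 + 0 + 1 + 1 + 1 = 5 ≡ 1 (mod 2).
  s_3 = 0 + 0 + 1 + 0 + 1 + 0 + 1 + 1 = 4 ≡ 0 (mod 2).
  s_4 = 0 + 0 + 0 + 0 + 0 + 0 + 1 + 1 = 2 ≡ 0 (mod 2).
s = (1, 1, 0, 0)^T — this equals column 12 of H (binary 1100), so error is at position 12.
Correct: flip bit 12 of r = 000101010100111 to get c = 000101010101111.


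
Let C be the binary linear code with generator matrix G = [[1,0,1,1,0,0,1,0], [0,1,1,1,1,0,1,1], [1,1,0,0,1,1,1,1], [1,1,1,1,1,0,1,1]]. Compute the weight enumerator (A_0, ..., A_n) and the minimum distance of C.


Weight distribution: A_0 = 1, A_1 = 1, A_2 = 1, A_3 = 4, A_4 = 3, A_5 = 1, A_6 = 3, A_7 = 2. Minimum distance d = 1.

Enumerate all 2^4 = 16 messages m ∈ F_2^4.
For each, compute codeword c = mG in F_2^8, then tally its weight.
  m = 0000 → c = 00000000, weight = 0.
  m = 1000 → c = 10110010, weight = 4.
  m = 0100 → c = 01111011, weight = 6.
  m = 1100 → c = 11001001, weight = 4.
  m = 0010 → c = 11001111, weight = 6.
  m = 1010 → c = 01111101, weight = 6.
  m = 0110 → c = 10110100, weight = 4.
  m = 1110 → c = 00000110, weight = 2.
  m = 0001 → c = 11111011, weight = 7.
  m = 1001 → c = 01001001, weight = 3.
  m = 0101 → c = 10000000, weight = 1.
  m = 1101 → c = 00110010, weight = 3.
  m = 0011 → c = 00110100, weight = 3.
  m = 1011 → c = 10000110, weight = 3.
  m = 0111 → c = 01001111, weight = 5.
  m = 1111 → c = 11111101, weight = 7.
Tally weights:
  weight 0: 1 codewords.
  weight 1: 1 codewords.
  weight 2: 1 codewords.
  weight 3: 4 codewords.
  weight 4: 3 codewords.
  weight 5: 1 codewords.
  weight 6: 3 codewords.
  weight 7: 2 codewords.
Minimum distance d = smallest w > 0 with A_w > 0 = 1.
Sanity: Σ A_w = 16 = 2^4 = 16 ✓.


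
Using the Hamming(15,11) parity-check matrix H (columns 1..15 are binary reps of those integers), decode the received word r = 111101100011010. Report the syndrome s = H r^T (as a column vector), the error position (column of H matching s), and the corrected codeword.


s = (1, 1, 0, 0)^T, error position = 12, corrected codeword c = 111101100010010

Compute s = H r^T mod 2 one row at a time:
  s_1 = 0 + 0 + 0 + 1 + 1 + 0 + 1 + 0 = 3 ≡ 1 (mod 2).
  s_2 = 1 + 0 + 1 + 1 + 1 + 0 + 1 + 0 = 5 ≡ 1 (mod 2).
  s_3 = 1 + 1 + 1 + 1 + 0 + 1 + 1 + 0 = 6 ≡ 0 (mod 2).
  s_4 = 1 + 1 + 0 + 1 + 0 + 1 + 0 + 0 = 4 ≡ 0 (mod 2).
s = (1, 1, 0, 0)^T — this equals column 12 of H (binary 1100), so error is at position 12.
Correct: flip bit 12 of r = 111101100011010 to get c = 111101100010010.


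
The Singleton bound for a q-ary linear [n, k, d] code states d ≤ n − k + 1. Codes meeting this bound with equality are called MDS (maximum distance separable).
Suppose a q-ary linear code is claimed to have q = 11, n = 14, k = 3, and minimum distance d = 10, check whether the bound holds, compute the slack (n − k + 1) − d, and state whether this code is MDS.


Singleton RHS = n − k + 1 = 12, slack = 2, bound satisfied, not MDS.

Singleton bound: d ≤ n − k + 1.
Here n = 14, k = 3, so n − k + 1 = 12.
Given d = 10, check d ≤ 12: YES.
Slack = (n − k + 1) − d = 2.
The code is NOT MDS (slack = 2 > 0).
Description: the claimed parameters are [14, 3, 10]_11; such a code would be non-MDS.


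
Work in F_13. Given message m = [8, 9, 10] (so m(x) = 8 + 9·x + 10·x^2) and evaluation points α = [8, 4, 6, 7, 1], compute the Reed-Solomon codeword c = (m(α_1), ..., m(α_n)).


c = [5, 9, 6, 2, 1]

Message polynomial: m(x) = 8 + 9·x + 10·x^2 (mod 13).
For each evaluation point α_i, compute m(α_i) mod 13:
  α_1 = 8: Horner steps 10 → 11 → 5, so m(8) = 5.
  α_2 = 4: Horner steps 10 → 10 → 9, so m(4) = 9.
  α_3 = 6: Horner steps 10 → 4 → 6, so m(6) = 6.
  α_4 = 7: Horner steps 10 → 1 → 2, so m(7) = 2.
  α_5 = 1: Horner steps 10 → 6 → 1, so m(1) = 1.
Codeword c = [5, 9, 6, 2, 1] ∈ F_13^5.


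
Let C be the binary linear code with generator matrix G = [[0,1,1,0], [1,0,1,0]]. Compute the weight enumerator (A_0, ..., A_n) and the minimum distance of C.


Weight distribution: A_0 = 1, A_2 = 3. Minimum distance d = 2.

Enumerate all 2^2 = 4 messages m ∈ F_2^2.
For each, compute codeword c = mG in F_2^4, then tally its weight.
  m = 00 → c = 0000, weight = 0.
  m = 10 → c = 0110, weight = 2.
  m = 01 → c = 1010, weight = 2.
  m = 11 → c = 1100, weight = 2.
Tally weights:
  weight 0: 1 codewords.
  weight 2: 3 codewords.
Minimum distance d = smallest w > 0 with A_w > 0 = 2.
Sanity: Σ A_w = 4 = 2^2 = 4 ✓.


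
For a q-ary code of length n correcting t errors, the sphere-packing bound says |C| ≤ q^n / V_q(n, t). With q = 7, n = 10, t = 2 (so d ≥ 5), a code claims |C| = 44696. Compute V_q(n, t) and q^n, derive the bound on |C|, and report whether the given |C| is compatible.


V_q(n, t) = 1681, q^n = 282475249, Hamming bound = 168040, |C| = 44696 ≤ bound (satisfied).

Step 1: Compute V_q(n, t) = Σ_{j=0}^2 C(n, j) (q−1)^j.
  j = 0: C(10,0)·(6)^0 = 1·1 = 1.
  j = 1: C(10,1)·(6)^1 = 10·6 = 60.
  j = 2: C(10,2)·(6)^2 = 45·36 = 1620.
  V_q(n, t) = 1 + 60 + 1620 = 1681.
Step 2: q^n = 7^10 = 282475249.
Step 3: Hamming bound ⌊q^n / V_q(n,t)⌋ = ⌊282475249/1681⌋ = 168040.
Step 4: Compare |C| = 44696 to 168040: satisfied.
The claimed |C| lies below the Hamming bound.


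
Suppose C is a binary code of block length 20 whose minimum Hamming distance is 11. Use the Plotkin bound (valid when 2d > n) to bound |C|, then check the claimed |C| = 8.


Plotkin bound M ≤ 10; given |C| = 8 ≤ bound (satisfied).

Check applicability: 2d = 22, n = 20.
2d − n = 2 > 0, so Plotkin applies.
Compute d/(2d−n) = 11/2 ≈ 5.5000.
⌊d/(2d−n)⌋ = 5.
Plotkin bound: M ≤ 2·5 = 10.
Given |C| = 8, check: satisfied.
This |C| is below the Plotkin bound.


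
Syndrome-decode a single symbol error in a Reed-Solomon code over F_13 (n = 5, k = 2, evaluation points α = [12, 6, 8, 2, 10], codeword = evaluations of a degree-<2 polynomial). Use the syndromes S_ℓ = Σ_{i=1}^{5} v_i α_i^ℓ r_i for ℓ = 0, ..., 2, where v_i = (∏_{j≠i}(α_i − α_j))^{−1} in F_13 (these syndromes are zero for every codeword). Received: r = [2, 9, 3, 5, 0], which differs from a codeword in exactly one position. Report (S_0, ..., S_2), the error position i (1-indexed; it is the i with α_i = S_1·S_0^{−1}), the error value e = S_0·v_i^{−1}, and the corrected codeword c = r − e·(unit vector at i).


S = (1, 8, 12), error at position 3, error magnitude e = 5, c = [2, 9, 11, 5, 0].

Step 1: column multipliers v_i = (∏_{j≠i}(α_i − α_j))^{−1} mod 13.
  i = 1 (α = 12): (12−6)(12−8)(12−2)(12−10) = 6·4·10·2 = 480 ≡ 12, so v_1 = 12^{−1} = 12 (mod 13).
  i = 2 (α = 6): (6−12)(6−8)(6−2)(6−10) = (−6)·(−2)·4·(−4) = −192 ≡ 3, so v_2 = 3^{−1} = 9 (mod 13).
  i = 3 (α = 8): (8−12)(8−6)(8−2)(8−10) = (−4)·2·6·(−2) = 96 ≡ 5, so v_3 = 5^{−1} = 8 (mod 13).
  i = 4 (α = 2): (2−12)(2−6)(2−8)(2−10) = (−10)·(−4)·(−6)·(−8) = 1920 ≡ 9, so v_4 = 9^{−1} = 3 (mod 13).
  i = 5 (α = 10): (10−12)(10−6)(10−8)(10−2) = (−2)·4·2·8 = −128 ≡ 2, so v_5 = 2^{−1} = 7 (mod 13).
  v = [12, 9, 8, 3, 7].
Step 2: syndromes of r = [2, 9, 3, 5, 0] (all sums mod 13).
  S_0 = Σ v_i r_i = 12·2 + 9·9 + 8·3 + 3·5 + 7·0 = 144 ≡ 1.
  S_1 = Σ v_i α_i r_i = 12·12·2 + 9·6·9 + 8·8·3 + 3·2·5 + 7·10·0 = 996 ≡ 8.
  α_i^2 mod 13 = [1, 10, 12, 4, 9].
  S_2 = Σ v_i α_i^2 r_i = 12·1·2 + 9·10·9 + 8·12·3 + 3·4·5 + 7·9·0 = 1182 ≡ 12.
  S = (1, 8, 12) ≠ 0, so r is not a codeword (an error is present).
Step 3: locate the error. For a single error e at position i, S_ℓ = v_i·e·α_i^ℓ, so α_err = S_1/S_0.
  S_0^{−1} = 1^{−1} = 1 (mod 13), so α_err = 8·1 = 8 ≡ 8 = α_3. Error position i = 3.
  Consistency check: S_2/S_1 = 12·5 = 60 ≡ 8 = α_err ✓ (single-error assumption holds).
Step 4: error magnitude e = S_0/v_3 = S_0·∏_{j≠3}(α_3 − α_j) = 1·5 = 5 ≡ 5 (mod 13).
Step 5: correct position 3: c_3 = r_3 − e = 3 − 5 ≡ 11 (mod 13). Hence c = [2, 9, 11, 5, 0].
  Check: interpolating c through the α_i gives m(x) = 3 + 1·x (degree < 2) with m(α_i) = c_i for every i, so c is indeed a codeword.


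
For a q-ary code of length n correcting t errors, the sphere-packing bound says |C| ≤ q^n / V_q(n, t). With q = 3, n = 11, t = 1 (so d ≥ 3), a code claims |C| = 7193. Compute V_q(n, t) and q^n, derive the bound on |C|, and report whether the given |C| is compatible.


V_q(n, t) = 23, q^n = 177147, Hamming bound = 7702, |C| = 7193 ≤ bound (satisfied).

Step 1: Compute V_q(n, t) = Σ_{j=0}^1 C(n, j) (q−1)^j.
  j = 0: C(11,0)·(2)^0 = 1·1 = 1.
  j = 1: C(11,1)·(2)^1 = 11·2 = 22.
  V_q(n, t) = 1 + 22 = 23.
Step 2: q^n = 3^11 = 177147.
Step 3: Hamming bound ⌊q^n / V_q(n,t)⌋ = ⌊177147/23⌋ = 7702.
Step 4: Compare |C| = 7193 to 7702: satisfied.
The claimed |C| lies below the Hamming bound.


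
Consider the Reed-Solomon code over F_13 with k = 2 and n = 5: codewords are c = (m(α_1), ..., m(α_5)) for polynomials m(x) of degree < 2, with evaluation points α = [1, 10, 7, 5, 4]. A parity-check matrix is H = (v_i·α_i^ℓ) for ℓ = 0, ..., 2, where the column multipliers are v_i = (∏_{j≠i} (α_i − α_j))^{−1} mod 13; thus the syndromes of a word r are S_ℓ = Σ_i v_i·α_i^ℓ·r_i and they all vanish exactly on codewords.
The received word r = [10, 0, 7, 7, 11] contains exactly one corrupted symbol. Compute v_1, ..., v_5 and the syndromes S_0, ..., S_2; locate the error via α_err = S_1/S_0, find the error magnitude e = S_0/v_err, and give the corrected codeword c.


S = (11, 12, 6), error at position 3, error magnitude e = 8, c = [10, 0, 12, 7, 11].

Step 1: column multipliers v_i = (∏_{j≠i}(α_i − α_j))^{−1} mod 13.
  i = 1 (α = 1): (1−10)(1−7)(1−5)(1−4) = (−9)·(−6)·(−4)·(−3) = 648 ≡ 11, so v_1 = 11^{−1} = 6 (mod 13).
  i = 2 (α = 10): (10−1)(10−7)(10−5)(10−4) = 9·3·5·6 = 810 ≡ 4, so v_2 = 4^{−1} = 10 (mod 13).
  i = 3 (α = 7): (7−1)(7−10)(7−5)(7−4) = 6·(−3)·2·3 = −108 ≡ 9, so v_3 = 9^{−1} = 3 (mod 13).
  i = 4 (α = 5): (5−1)(5−10)(5−7)(5−4) = 4·(−5)·(−2)·1 = 40 ≡ 1, so v_4 = 1^{−1} = 1 (mod 13).
  i = 5 (α = 4): (4−1)(4−10)(4−7)(4−5) = 3·(−6)·(−3)·(−1) = −54 ≡ 11, so v_5 = 11^{−1} = 6 (mod 13).
  v = [6, 10, 3, 1, 6].
Step 2: syndromes of r = [10, 0, 7, 7, 11] (all sums mod 13).
  S_0 = Σ v_i r_i = 6·10 + 10·0 + 3·7 + 1·7 + 6·11 = 154 ≡ 11.
  S_1 = Σ v_i α_i r_i = 6·1·10 + 10·10·0 + 3·7·7 + 1·5·7 + 6·4·11 = 506 ≡ 12.
  α_i^2 mod 13 = [1, 9, 10, 12, 3].
  S_2 = Σ v_i α_i^2 r_i = 6·1·10 + 10·9·0 + 3·10·7 + 1·12·7 + 6·3·11 = 552 ≡ 6.
  S = (11, 12, 6) ≠ 0, so r is not a codeword (an error is present).
Step 3: locate the error. For a single error e at position i, S_ℓ = v_i·e·α_i^ℓ, so α_err = S_1/S_0.
  S_0^{−1} = 11^{−1} = 6 (mod 13), so α_err = 12·6 = 72 ≡ 7 = α_3. Error position i = 3.
  Consistency check: S_2/S_1 = 6·12 = 72 ≡ 7 = α_err ✓ (single-error assumption holds).
Step 4: error magnitude e = S_0/v_3 = S_0·∏_{j≠3}(α_3 − α_j) = 11·9 = 99 ≡ 8 (mod 13).
Step 5: correct position 3: c_3 = r_3 − e = 7 − 8 ≡ 12 (mod 13). Hence c = [10, 0, 12, 7, 11].
  Check: interpolating c through the α_i gives m(x) = 1 + 9·x (degree < 2) with m(α_i) = c_i for every i, so c is indeed a codeword.


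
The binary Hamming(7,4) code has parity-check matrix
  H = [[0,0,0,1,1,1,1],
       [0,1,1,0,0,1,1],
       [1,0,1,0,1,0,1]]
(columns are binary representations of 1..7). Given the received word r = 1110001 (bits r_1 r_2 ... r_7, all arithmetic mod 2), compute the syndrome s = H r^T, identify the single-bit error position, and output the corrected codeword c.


s = (1, 1, 1)^T, error position = 7, corrected codeword c = 1110000

Compute s = H r^T mod 2 one row at a time:
  s_1 = 0 + 0 + 0 + 1 = 1 ≡ 1 (mod 2).
  s_2 = 1 + 1 + 0 + 1 = 3 ≡ 1 (mod 2).
  s_3 = 1 + 1 + 0 + 1 = 3 ≡ 1 (mod 2).
s = (1, 1, 1)^T — this equals column 7 of H (binary 111), so error is at position 7.
Correct: flip bit 7 of r = 1110001 to get c = 1110000.


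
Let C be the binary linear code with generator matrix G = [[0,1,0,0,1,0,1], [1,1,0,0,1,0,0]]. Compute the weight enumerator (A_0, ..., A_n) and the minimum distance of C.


Weight distribution: A_0 = 1, A_2 = 1, A_3 = 2. Minimum distance d = 2.

Enumerate all 2^2 = 4 messages m ∈ F_2^2.
For each, compute codeword c = mG in F_2^7, then tally its weight.
  m = 00 → c = 0000000, weight = 0.
  m = 10 → c = 0100101, weight = 3.
  m = 01 → c = 1100100, weight = 3.
  m = 11 → c = 1000001, weight = 2.
Tally weights:
  weight 0: 1 codewords.
  weight 2: 1 codewords.
  weight 3: 2 codewords.
Minimum distance d = smallest w > 0 with A_w > 0 = 2.
Sanity: Σ A_w = 4 = 2^2 = 4 ✓.


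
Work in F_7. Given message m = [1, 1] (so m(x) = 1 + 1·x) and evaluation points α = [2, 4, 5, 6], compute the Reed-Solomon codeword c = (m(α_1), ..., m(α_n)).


c = [3, 5, 6, 0]

Message polynomial: m(x) = 1 + 1·x (mod 7).
For each evaluation point α_i, compute m(α_i) mod 7:
  α_1 = 2: Horner steps 1 → 3, so m(2) = 3.
  α_2 = 4: Horner steps 1 → 5, so m(4) = 5.
  α_3 = 5: Horner steps 1 → 6, so m(5) = 6.
  α_4 = 6: Horner steps 1 → 0, so m(6) = 0.
Codeword c = [3, 5, 6, 0] ∈ F_7^4.


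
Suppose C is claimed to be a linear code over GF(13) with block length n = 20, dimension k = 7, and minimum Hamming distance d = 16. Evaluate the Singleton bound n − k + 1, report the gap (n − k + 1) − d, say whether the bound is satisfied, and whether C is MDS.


Singleton RHS = n − k + 1 = 14, slack = -2, bound violated (no such code; not MDS).

Singleton bound: d ≤ n − k + 1.
Here n = 20, k = 7, so n − k + 1 = 14.
Given d = 16, check d ≤ 14: NO.
Slack = (n − k + 1) − d = -2.
The slack is negative: d = 16 exceeds n − k + 1 = 14 by 2, so the Singleton bound is violated and no linear [20, 7, 16]_13 code can exist. In particular it is not MDS (MDS requires d = n − k + 1 exactly).
Description: the claimed parameters are [20, 7, 16]_13; such a code would be impossible (violates the Singleton bound).


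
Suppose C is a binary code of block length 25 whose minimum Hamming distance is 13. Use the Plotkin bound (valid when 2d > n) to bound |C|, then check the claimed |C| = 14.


Plotkin bound M ≤ 26; given |C| = 14 ≤ bound (satisfied).

Check applicability: 2d = 26, n = 25.
2d − n = 1 > 0, so Plotkin applies.
Compute d/(2d−n) = 13/1 ≈ 13.0000.
⌊d/(2d−n)⌋ = 13.
Plotkin bound: M ≤ 2·13 = 26.
Given |C| = 14, check: satisfied.
This |C| is below the Plotkin bound.


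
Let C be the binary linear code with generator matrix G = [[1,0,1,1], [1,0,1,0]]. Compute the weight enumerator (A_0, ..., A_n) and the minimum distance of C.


Weight distribution: A_0 = 1, A_1 = 1, A_2 = 1, A_3 = 1. Minimum distance d = 1.

Enumerate all 2^2 = 4 messages m ∈ F_2^2.
For each, compute codeword c = mG in F_2^4, then tally its weight.
  m = 00 → c = 0000, weight = 0.
  m = 10 → c = 1011, weight = 3.
  m = 01 → c = 1010, weight = 2.
  m = 11 → c = 0001, weight = 1.
Tally weights:
  weight 0: 1 codewords.
  weight 1: 1 codewords.
  weight 2: 1 codewords.
  weight 3: 1 codewords.
Minimum distance d = smallest w > 0 with A_w > 0 = 1.
Sanity: Σ A_w = 4 = 2^2 = 4 ✓.
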